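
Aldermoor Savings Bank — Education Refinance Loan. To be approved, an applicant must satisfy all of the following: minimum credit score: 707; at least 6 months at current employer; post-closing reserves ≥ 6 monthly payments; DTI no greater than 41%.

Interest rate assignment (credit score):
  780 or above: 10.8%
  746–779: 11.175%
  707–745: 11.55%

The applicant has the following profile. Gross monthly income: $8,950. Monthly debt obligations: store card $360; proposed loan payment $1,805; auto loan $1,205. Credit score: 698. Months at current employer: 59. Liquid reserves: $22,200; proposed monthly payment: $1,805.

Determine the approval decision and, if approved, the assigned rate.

Denied

Credit score 698 < 707 (below minimum)
Reserves: 22,200 ÷ 1,805 = 12.3 months (meets 6-month minimum)
Employment 59 ≥ 6 months
Total monthly debts = (360 + 1,805 + 1,205) = 3,370. DTI: 3,370 ÷ 8,950 = 37.7%, within the 41% cap
Not all requirements met → denied.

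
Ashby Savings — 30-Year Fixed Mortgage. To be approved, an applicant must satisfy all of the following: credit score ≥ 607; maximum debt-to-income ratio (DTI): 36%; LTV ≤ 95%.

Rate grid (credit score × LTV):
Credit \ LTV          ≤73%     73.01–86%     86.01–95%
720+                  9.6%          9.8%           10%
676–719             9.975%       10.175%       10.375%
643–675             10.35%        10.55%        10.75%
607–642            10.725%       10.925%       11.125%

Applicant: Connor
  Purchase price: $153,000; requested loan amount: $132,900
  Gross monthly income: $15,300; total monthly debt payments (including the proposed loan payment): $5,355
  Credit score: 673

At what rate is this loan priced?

10.75%

Credit score 673 ≥ 607; DTI: 5,355 ÷ 15,300 = 35%, within the 36% cap
Loan-to-value = 132,900/153,000 = 86.9% — pass (95% max)
Row: 673 falls in 643–675. Column: 86.9% falls in 86.01–95%. Rate = 10.75%.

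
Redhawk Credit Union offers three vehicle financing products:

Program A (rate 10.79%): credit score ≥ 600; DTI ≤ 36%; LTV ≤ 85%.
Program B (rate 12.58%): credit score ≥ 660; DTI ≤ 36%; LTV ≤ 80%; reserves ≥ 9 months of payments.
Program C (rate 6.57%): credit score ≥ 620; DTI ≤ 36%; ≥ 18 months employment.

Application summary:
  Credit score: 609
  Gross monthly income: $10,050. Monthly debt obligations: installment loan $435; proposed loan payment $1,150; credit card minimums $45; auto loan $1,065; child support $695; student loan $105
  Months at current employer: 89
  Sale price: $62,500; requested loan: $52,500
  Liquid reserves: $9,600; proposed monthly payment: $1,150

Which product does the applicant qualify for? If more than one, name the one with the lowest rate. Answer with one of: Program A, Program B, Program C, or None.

Program A

Total debts = (435 + 1,150 + 45 + 1,065 + 695 + 105) = 3,495; DTI = 3,495/10,050 = 34.8%.
LTV = 52,500/62,500 = 84%.
Reserves = 9,600/1,150 = 8.3 months.
Program A: score 609 ≥ 600; DTI 34.8% ≤ 36%; LTV 84% ≤ 85% → qualifies.
Program B: score 609 < 660; DTI 34.8% ≤ 36%; LTV 84% > 80%; reserves 8.3 < 9 mo → does not qualify.
Program C: score 609 < 620; DTI 34.8% ≤ 36%; employment 89 ≥ 18 mo → does not qualify.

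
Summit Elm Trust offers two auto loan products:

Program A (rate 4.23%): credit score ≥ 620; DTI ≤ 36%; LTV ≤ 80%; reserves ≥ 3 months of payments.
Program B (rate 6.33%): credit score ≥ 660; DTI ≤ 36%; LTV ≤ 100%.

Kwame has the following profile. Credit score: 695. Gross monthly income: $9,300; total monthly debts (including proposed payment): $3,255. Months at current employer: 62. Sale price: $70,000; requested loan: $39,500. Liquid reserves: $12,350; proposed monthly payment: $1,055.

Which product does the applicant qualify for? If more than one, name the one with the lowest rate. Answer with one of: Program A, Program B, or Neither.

DTI = 3,255/9,300 = 35%.
LTV = 39,500/70,000 = 56.4%.
Reserves = 12,350/1,055 = 11.7 months.
Program A: score 695 ≥ 620; DTI 35% ≤ 36%; LTV 56.4% ≤ 80%; reserves 11.7 ≥ 3 mo → qualifies.
Program B: score 695 ≥ 660; DTI 35% ≤ 36%; LTV 56.4% ≤ 100% → qualifies.
Qualifying: Program A, Program B. Lowest rate is 4.23% → Program A.

Program A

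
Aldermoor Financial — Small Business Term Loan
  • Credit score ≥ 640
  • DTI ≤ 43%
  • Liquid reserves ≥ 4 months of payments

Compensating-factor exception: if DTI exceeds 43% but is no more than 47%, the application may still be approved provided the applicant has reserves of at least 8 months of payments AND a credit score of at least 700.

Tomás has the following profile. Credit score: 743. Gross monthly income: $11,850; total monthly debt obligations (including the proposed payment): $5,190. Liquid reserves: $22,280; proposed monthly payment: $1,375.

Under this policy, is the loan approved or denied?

Approved

Credit score 743 ≥ 640 (meets base)
DTI: 5,190 ÷ 11,850 = 43.8%, over the 43% base limit.
Liquid reserves cover 22,280/1,375 = 16.2 months — ≥ 4 required
43.8% falls in the override range (43%–47%), so the compensating-factor test applies.
Reserves 16.2 ≥ 8 months; credit score 743 ≥ 700.
Both override conditions satisfied; DTI exception granted.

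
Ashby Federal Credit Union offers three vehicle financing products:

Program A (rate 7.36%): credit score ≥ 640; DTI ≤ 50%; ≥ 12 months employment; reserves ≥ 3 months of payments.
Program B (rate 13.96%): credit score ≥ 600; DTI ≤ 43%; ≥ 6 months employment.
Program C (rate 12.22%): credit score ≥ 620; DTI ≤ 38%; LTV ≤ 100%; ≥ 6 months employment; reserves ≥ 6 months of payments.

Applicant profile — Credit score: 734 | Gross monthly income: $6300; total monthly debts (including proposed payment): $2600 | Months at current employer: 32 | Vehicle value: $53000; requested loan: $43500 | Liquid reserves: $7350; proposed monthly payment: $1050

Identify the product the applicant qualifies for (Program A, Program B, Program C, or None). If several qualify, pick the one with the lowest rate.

DTI = 2,600/6,300 = 41.3%.
LTV = 43,500/53,000 = 82.1%.
Reserves = 7,350/1,050 = 7.0 months.
Program A: score 734 ≥ 640; DTI 41.3% ≤ 50%; employment 32 ≥ 12 mo; reserves 7.0 ≥ 3 mo → qualifies.
Program B: score 734 ≥ 600; DTI 41.3% ≤ 43%; employment 32 ≥ 6 mo → qualifies.
Program C: score 734 ≥ 620; DTI 41.3% > 38%; LTV 82.1% ≤ 100%; employment 32 ≥ 6 mo; reserves 7.0 ≥ 6 mo → does not qualify.
Qualifying: Program A, Program B. Lowest rate is 7.36% → Program A.

Program A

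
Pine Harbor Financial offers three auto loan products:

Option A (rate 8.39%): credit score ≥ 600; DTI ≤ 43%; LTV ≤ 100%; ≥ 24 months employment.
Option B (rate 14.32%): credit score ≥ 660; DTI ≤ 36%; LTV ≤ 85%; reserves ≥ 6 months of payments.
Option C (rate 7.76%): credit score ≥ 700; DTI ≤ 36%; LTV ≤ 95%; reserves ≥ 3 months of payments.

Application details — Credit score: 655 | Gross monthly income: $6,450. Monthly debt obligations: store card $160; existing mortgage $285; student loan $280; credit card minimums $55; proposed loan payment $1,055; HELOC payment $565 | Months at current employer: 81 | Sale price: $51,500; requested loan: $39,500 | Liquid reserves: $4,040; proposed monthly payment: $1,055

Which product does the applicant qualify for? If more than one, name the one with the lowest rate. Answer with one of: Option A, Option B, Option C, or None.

Total debts = (160 + 285 + 280 + 55 + 1,055 + 565) = 2,400; DTI = 2,400/6,450 = 37.2%.
LTV = 39,500/51,500 = 76.7%.
Reserves = 4,040/1,055 = 3.8 months.
Option A: score 655 ≥ 600; DTI 37.2% ≤ 43%; LTV 76.7% ≤ 100%; employment 81 ≥ 24 mo → qualifies.
Option B: score 655 < 660; DTI 37.2% > 36%; LTV 76.7% ≤ 85%; reserves 3.8 < 6 mo → does not qualify.
Option C: score 655 < 700; DTI 37.2% > 36%; LTV 76.7% ≤ 95%; reserves 3.8 ≥ 3 mo → does not qualify.

Option A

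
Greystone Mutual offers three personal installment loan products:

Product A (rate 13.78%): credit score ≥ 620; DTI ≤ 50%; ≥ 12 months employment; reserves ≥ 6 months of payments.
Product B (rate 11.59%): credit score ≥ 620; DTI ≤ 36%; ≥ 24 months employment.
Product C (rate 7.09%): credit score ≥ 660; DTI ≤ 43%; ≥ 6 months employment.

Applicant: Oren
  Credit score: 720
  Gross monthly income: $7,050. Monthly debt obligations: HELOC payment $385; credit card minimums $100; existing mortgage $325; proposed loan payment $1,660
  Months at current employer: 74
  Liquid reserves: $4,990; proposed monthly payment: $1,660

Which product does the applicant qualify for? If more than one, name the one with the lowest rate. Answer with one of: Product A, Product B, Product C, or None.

Product C

Total debts = (385 + 100 + 325 + 1,660) = 2,470; DTI = 2,470/7,050 = 35%.
Reserves = 4,990/1,660 = 3.0 months.
Product A: score 720 ≥ 620; DTI 35% ≤ 50%; employment 74 ≥ 12 mo; reserves 3.0 < 6 mo → does not qualify.
Product B: score 720 ≥ 620; DTI 35% ≤ 36%; employment 74 ≥ 24 mo → qualifies.
Product C: score 720 ≥ 660; DTI 35% ≤ 43%; employment 74 ≥ 6 mo → qualifies.
Qualifying: Product B, Product C. Lowest rate is 7.09% → Product C.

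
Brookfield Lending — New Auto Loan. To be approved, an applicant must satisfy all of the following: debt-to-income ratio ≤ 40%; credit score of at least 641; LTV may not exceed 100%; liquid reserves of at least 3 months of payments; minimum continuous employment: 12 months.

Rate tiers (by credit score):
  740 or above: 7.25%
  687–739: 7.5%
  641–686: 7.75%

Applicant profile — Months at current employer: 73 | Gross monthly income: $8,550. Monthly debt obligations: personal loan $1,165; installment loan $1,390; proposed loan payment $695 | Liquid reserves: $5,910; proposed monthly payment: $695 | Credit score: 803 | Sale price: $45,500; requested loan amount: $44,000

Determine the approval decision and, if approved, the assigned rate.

Credit score 803 ≥ 641 (meets minimum)
Total monthly debts = (1,165 + 1,390 + 695) = 3,250. DTI = 3,250/8,550 = 38% ≤ 40%
Employment 73 ≥ 12 months
LTV = 44,000/45,500 = 96.7% ≤ 100%
Liquid reserves cover 5,910/695 = 8.5 months — ≥ 3 required
All requirements met. Score 803 falls in the 740 or above tier → 7.25%.

Approved at 7.25%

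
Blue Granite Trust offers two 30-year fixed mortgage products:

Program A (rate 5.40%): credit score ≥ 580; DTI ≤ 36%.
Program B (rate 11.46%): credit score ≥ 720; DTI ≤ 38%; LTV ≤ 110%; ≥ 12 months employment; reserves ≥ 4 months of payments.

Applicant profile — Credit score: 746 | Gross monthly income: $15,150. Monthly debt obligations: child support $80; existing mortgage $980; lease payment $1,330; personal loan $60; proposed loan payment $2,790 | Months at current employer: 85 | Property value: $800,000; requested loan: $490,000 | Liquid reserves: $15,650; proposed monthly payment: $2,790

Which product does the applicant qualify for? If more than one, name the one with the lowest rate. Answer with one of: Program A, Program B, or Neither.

Total debts = (80 + 980 + 1,330 + 60 + 2,790) = 5,240; DTI = 5,240/15,150 = 34.6%.
LTV = 490,000/800,000 = 61.2%.
Reserves = 15,650/2,790 = 5.6 months.
Program A: score 746 ≥ 580; DTI 34.6% ≤ 36% → qualifies.
Program B: score 746 ≥ 720; DTI 34.6% ≤ 38%; LTV 61.2% ≤ 110%; employment 85 ≥ 12 mo; reserves 5.6 ≥ 4 mo → qualifies.
Qualifying: Program A, Program B. Lowest rate is 5.40% → Program A.

Program A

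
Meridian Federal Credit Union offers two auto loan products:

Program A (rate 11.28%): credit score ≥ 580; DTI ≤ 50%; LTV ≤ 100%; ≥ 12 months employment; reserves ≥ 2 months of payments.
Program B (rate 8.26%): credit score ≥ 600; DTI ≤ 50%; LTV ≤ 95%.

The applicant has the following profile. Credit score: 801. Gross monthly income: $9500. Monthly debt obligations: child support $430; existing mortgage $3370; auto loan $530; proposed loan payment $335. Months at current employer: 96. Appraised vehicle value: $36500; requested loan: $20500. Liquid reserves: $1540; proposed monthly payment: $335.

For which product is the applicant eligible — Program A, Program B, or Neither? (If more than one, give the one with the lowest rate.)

Program B

Total debts = (430 + 3,370 + 530 + 335) = 4,665; DTI = 4,665/9,500 = 49.1%.
LTV = 20,500/36,500 = 56.2%.
Reserves = 1,540/335 = 4.6 months.
Program A: score 801 ≥ 580; DTI 49.1% ≤ 50%; LTV 56.2% ≤ 100%; employment 96 ≥ 12 mo; reserves 4.6 ≥ 2 mo → qualifies.
Program B: score 801 ≥ 600; DTI 49.1% ≤ 50%; LTV 56.2% ≤ 95% → qualifies.
Qualifying: Program A, Program B. Lowest rate is 8.26% → Program B.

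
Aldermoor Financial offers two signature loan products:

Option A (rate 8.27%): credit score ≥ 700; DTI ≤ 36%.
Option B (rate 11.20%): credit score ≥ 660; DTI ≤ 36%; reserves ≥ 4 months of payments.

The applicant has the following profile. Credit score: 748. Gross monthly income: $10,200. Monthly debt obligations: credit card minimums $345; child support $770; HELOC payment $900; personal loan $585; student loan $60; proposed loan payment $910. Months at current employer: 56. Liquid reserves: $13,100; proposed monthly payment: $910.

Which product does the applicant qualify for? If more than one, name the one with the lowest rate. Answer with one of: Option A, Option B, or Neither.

Option A

Total debts = (345 + 770 + 900 + 585 + 60 + 910) = 3,570; DTI = 3,570/10,200 = 35%.
Reserves = 13,100/910 = 14.4 months.
Option A: score 748 ≥ 700; DTI 35% ≤ 36% → qualifies.
Option B: score 748 ≥ 660; DTI 35% ≤ 36%; reserves 14.4 ≥ 4 mo → qualifies.
Qualifying: Option A, Option B. Lowest rate is 8.27% → Option A.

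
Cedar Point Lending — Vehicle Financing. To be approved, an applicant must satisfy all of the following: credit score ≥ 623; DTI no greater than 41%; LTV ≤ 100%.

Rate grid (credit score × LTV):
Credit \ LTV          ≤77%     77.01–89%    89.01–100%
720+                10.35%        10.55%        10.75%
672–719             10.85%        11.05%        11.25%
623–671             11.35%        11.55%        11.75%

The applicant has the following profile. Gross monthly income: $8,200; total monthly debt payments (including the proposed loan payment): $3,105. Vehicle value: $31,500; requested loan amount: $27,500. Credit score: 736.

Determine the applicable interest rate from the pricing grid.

10.55%

Credit score 736 ≥ 623; DTI: 3,105 ÷ 8,200 = 37.9%, within the 41% cap
Loan-to-value = 27,500/31,500 = 87.3% — pass (100% max)
Score 736 is in the 720+ band; LTV 87.3% is in the 77.01–89% band → 10.55%.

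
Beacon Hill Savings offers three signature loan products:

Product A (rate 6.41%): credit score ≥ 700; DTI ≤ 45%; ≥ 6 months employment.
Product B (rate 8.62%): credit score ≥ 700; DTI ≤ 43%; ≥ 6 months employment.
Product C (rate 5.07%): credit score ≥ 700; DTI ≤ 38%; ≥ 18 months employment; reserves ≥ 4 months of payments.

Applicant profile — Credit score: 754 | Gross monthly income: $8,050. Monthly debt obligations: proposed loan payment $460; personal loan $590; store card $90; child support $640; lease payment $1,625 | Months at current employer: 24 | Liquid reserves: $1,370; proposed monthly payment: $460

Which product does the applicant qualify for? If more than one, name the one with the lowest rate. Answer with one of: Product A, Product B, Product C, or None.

Total debts = (460 + 590 + 90 + 640 + 1,625) = 3,405; DTI = 3,405/8,050 = 42.3%.
Reserves = 1,370/460 = 3.0 months.
Product A: score 754 ≥ 700; DTI 42.3% ≤ 45%; employment 24 ≥ 6 mo → qualifies.
Product B: score 754 ≥ 700; DTI 42.3% ≤ 43%; employment 24 ≥ 6 mo → qualifies.
Product C: score 754 ≥ 700; DTI 42.3% > 38%; employment 24 ≥ 18 mo; reserves 3.0 < 4 mo → does not qualify.
Qualifying: Product A, Product B. Lowest rate is 6.41% → Product A.

Product A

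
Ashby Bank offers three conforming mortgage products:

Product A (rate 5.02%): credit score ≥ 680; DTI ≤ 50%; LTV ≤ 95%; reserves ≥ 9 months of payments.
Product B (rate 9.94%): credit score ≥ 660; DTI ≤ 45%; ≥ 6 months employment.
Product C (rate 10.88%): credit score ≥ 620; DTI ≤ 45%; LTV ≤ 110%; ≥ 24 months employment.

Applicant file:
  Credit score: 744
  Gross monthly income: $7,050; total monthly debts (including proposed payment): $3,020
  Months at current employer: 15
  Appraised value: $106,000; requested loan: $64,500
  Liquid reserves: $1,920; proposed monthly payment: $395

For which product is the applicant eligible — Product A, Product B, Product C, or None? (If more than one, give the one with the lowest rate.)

DTI = 3,020/7,050 = 42.8%.
LTV = 64,500/106,000 = 60.8%.
Reserves = 1,920/395 = 4.9 months.
Product A: score 744 ≥ 680; DTI 42.8% ≤ 50%; LTV 60.8% ≤ 95%; reserves 4.9 < 9 mo → does not qualify.
Product B: score 744 ≥ 660; DTI 42.8% ≤ 45%; employment 15 ≥ 6 mo → qualifies.
Product C: score 744 ≥ 620; DTI 42.8% ≤ 45%; LTV 60.8% ≤ 110%; employment 15 < 24 mo → does not qualify.

Product B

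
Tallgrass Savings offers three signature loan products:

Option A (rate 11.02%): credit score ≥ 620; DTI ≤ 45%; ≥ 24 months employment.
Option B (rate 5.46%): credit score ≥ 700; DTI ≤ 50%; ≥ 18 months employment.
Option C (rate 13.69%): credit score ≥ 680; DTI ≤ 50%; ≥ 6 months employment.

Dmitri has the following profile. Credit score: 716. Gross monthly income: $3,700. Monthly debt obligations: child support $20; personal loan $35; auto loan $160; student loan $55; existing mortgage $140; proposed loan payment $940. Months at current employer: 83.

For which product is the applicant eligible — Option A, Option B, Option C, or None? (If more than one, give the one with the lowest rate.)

Option B

Total debts = (20 + 35 + 160 + 55 + 140 + 940) = 1,350; DTI = 1,350/3,700 = 36.5%.
Option A: score 716 ≥ 620; DTI 36.5% ≤ 45%; employment 83 ≥ 24 mo → qualifies.
Option B: score 716 ≥ 700; DTI 36.5% ≤ 50%; employment 83 ≥ 18 mo → qualifies.
Option C: score 716 ≥ 680; DTI 36.5% ≤ 50%; employment 83 ≥ 6 mo → qualifies.
Qualifying: Option A, Option B, Option C. Lowest rate is 5.46% → Option B.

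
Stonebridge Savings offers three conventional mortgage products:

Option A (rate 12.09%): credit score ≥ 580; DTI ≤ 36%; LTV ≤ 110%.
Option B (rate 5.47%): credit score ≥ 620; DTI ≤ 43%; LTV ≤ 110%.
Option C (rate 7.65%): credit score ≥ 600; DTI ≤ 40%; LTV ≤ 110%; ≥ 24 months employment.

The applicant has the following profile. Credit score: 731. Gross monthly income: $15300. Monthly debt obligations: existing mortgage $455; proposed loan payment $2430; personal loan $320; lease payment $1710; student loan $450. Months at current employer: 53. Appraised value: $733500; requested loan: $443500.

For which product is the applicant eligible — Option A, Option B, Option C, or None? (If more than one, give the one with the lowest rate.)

Option B

Total debts = (455 + 2,430 + 320 + 1,710 + 450) = 5,365; DTI = 5,365/15,300 = 35.1%.
LTV = 443,500/733,500 = 60.5%.
Option A: score 731 ≥ 580; DTI 35.1% ≤ 36%; LTV 60.5% ≤ 110% → qualifies.
Option B: score 731 ≥ 620; DTI 35.1% ≤ 43%; LTV 60.5% ≤ 110% → qualifies.
Option C: score 731 ≥ 600; DTI 35.1% ≤ 40%; LTV 60.5% ≤ 110%; employment 53 ≥ 24 mo → qualifies.
Qualifying: Option A, Option B, Option C. Lowest rate is 5.47% → Option B.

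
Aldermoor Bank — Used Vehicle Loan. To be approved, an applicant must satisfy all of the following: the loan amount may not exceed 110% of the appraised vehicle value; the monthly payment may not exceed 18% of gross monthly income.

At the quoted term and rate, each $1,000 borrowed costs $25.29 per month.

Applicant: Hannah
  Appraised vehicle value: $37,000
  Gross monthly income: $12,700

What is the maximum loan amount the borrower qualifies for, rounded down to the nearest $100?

Payment cap: 18% × $12,700 = $2,286/month.
At $25.29 per $1,000, that supports 2,286/25.29 × 1,000 ≈ $90,391 → $90,300.
LTV cap: 110% × $37,000 = $40,700 → $40,700.
Binding constraint: loan-to-value.

$40,700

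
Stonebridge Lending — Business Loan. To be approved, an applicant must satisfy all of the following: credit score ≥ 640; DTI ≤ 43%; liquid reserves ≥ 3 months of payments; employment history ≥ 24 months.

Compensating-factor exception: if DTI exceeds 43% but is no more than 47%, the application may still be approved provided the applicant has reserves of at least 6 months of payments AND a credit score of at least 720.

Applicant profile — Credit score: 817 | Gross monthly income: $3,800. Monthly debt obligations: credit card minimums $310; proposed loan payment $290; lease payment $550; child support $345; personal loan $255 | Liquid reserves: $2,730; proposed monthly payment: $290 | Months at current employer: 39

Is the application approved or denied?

Approved

Credit score 817 ≥ 640 (meets base)
Total debts = (310 + 290 + 550 + 345 + 255) = 1,750. DTI: 1,750 ÷ 3,800 = 46.1%, over the 43% base limit.
Liquid reserves cover 2,730/290 = 9.4 months — ≥ 3 required
Employment 39 ≥ 24 months
46.1% falls in the override range (43%–47%), so the compensating-factor test applies.
Override check — reserves: 9.4 mo (ok); score: 817 (ok).
Both override conditions satisfied; DTI exception granted.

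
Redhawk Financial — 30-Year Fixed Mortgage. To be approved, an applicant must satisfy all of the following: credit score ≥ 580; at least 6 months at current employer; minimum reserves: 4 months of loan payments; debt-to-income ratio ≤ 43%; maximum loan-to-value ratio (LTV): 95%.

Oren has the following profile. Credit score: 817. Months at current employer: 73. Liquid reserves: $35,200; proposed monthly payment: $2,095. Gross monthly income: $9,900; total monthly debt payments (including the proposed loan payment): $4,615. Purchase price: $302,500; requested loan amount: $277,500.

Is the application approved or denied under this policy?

Denied

Credit score 817 ≥ 580 (meets)
Employment 73 ≥ 6 months
Liquid reserves cover 35,200/2,095 = 16.8 months — ≥ 4 required
Debt-to-income = 4,615/9,900 = 46.6% — over 43% limit
LTV = 277,500/302,500 = 91.7% ≤ 95%
Fails on DTI.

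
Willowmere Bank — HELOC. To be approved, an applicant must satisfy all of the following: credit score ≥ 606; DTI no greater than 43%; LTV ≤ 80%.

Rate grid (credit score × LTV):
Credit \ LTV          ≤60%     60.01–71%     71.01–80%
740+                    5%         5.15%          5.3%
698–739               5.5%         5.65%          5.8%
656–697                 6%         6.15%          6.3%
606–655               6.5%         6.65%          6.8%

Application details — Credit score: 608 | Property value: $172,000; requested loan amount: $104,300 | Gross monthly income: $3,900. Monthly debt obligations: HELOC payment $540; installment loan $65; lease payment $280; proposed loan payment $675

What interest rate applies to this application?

6.65%

Credit score 608 ≥ 606; Total monthly debts = (540 + 65 + 280 + 675) = 1,560. DTI: 1,560 ÷ 3,900 = 40%, within the 43% cap
LTV: 104,300 ÷ 172,000 = 60.6%, within 80% cap
Credit 608 → row 606–655; LTV 60.6% → column 60.01–71%. Grid cell → 6.65%.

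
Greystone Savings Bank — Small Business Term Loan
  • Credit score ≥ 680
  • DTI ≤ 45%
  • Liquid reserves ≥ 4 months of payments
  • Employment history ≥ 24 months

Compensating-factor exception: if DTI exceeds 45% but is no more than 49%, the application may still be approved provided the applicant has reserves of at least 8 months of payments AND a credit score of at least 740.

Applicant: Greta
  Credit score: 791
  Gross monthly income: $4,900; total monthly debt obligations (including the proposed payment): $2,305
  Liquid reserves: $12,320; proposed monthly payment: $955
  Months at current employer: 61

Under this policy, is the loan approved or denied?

Approved

Credit score 791 ≥ 680 (meets base)
DTI: 2,305 ÷ 4,900 = 47%, over the 45% base limit.
Reserves = 12,320/955 = 12.9 months ≥ 4
Employment 61 ≥ 24 months
DTI 47% is within the 45%–49% exception band; checking compensating factors.
Reserves 12.9 ≥ 8 months; credit score 791 ≥ 740.
Both override conditions satisfied; DTI exception granted.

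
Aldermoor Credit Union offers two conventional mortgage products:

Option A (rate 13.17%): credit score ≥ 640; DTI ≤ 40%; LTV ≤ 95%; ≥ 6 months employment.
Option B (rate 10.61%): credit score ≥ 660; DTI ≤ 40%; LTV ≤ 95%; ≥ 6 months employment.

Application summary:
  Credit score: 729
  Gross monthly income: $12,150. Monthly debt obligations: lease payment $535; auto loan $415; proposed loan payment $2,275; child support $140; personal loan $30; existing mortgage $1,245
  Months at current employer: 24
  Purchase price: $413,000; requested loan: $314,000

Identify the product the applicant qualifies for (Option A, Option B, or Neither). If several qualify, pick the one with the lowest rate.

Total debts = (535 + 415 + 2,275 + 140 + 30 + 1,245) = 4,640; DTI = 4,640/12,150 = 38.2%.
LTV = 314,000/413,000 = 76%.
Option A: score 729 ≥ 640; DTI 38.2% ≤ 40%; LTV 76% ≤ 95%; employment 24 ≥ 6 mo → qualifies.
Option B: score 729 ≥ 660; DTI 38.2% ≤ 40%; LTV 76% ≤ 95%; employment 24 ≥ 6 mo → qualifies.
Qualifying: Option A, Option B. Lowest rate is 10.61% → Option B.

Option B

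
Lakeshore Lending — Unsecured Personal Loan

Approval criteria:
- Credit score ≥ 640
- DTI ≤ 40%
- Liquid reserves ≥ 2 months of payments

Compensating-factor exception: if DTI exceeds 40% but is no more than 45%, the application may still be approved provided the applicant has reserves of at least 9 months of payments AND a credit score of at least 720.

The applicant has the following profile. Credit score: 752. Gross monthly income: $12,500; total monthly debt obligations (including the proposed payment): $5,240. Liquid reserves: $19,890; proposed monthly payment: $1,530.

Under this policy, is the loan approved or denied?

Approved

Credit score 752 ≥ 640 (meets base)
DTI: 5,240 ÷ 12,500 = 41.9%, over the 40% base limit.
Reserves = 19,890/1,530 = 13.0 months ≥ 2
DTI 41.9% is within the 40%–45% exception band; checking compensating factors.
Reserves 13.0 ≥ 9 months; credit score 752 ≥ 720.
Both compensating conditions met → exception applies.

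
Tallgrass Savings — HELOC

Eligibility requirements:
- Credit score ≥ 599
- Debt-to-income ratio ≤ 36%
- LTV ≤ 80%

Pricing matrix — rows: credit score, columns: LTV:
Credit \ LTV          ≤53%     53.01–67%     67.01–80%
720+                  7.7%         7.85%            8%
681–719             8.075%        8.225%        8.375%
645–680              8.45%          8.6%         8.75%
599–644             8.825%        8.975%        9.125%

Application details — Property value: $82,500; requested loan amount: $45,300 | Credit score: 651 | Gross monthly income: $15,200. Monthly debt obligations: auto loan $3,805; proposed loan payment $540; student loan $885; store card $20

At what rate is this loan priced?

Credit score 651 ≥ 599; Total monthly debts = (3,805 + 540 + 885 + 20) = 5,250. DTI: 5,250 ÷ 15,200 = 34.5%, within the 36% cap
LTV = 45,300/82,500 = 54.9% ≤ 80%
Score 651 is in the 645–680 band; LTV 54.9% is in the 53.01–67% band → 8.6%.

8.6%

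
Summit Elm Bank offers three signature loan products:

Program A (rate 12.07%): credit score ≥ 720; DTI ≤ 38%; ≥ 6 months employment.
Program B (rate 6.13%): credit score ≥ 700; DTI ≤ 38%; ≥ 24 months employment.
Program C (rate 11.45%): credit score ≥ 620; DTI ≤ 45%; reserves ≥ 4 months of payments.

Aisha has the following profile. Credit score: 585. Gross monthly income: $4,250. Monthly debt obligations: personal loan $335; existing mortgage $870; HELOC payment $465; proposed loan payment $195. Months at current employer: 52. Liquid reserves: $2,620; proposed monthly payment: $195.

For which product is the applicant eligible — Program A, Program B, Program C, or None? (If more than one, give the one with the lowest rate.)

Total debts = (335 + 870 + 465 + 195) = 1,865; DTI = 1,865/4,250 = 43.9%.
Reserves = 2,620/195 = 13.4 months.
Program A: score 585 < 720; DTI 43.9% > 38%; employment 52 ≥ 6 mo → does not qualify.
Program B: score 585 < 700; DTI 43.9% > 38%; employment 52 ≥ 24 mo → does not qualify.
Program C: score 585 < 620; DTI 43.9% ≤ 45%; reserves 13.4 ≥ 4 mo → does not qualify.

None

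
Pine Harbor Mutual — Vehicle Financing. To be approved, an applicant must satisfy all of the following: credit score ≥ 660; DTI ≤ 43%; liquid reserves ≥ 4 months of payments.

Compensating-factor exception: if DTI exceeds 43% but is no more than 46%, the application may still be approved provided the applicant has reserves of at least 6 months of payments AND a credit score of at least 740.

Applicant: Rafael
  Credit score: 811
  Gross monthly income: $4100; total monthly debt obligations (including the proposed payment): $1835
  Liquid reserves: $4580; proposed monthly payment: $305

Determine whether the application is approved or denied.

Credit score 811 ≥ 660 (meets base)
DTI: 1,835 ÷ 4,100 = 44.8%, over the 43% base limit.
Reserves = 4,580/305 = 15.0 months ≥ 4
DTI 44.8% is within the 43%–46% exception band; checking compensating factors.
Reserves 15.0 ≥ 6 months; credit score 811 ≥ 740.
Both compensating conditions met → exception applies.

Approved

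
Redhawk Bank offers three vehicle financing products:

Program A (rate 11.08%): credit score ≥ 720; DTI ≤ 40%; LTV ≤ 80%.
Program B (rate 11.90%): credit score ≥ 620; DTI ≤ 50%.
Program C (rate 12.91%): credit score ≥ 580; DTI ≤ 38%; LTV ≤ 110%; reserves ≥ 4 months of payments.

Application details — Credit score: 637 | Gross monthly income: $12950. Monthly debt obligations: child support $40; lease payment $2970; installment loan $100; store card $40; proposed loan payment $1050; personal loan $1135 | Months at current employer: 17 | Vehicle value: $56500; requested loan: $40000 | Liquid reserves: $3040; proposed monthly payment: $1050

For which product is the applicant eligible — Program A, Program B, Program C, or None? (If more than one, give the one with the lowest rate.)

Program B

Total debts = (40 + 2,970 + 100 + 40 + 1,050 + 1,135) = 5,335; DTI = 5,335/12,950 = 41.2%.
LTV = 40,000/56,500 = 70.8%.
Reserves = 3,040/1,050 = 2.9 months.
Program A: score 637 < 720; DTI 41.2% > 40%; LTV 70.8% ≤ 80% → does not qualify.
Program B: score 637 ≥ 620; DTI 41.2% ≤ 50% → qualifies.
Program C: score 637 ≥ 580; DTI 41.2% > 38%; LTV 70.8% ≤ 110%; reserves 2.9 < 4 mo → does not qualify.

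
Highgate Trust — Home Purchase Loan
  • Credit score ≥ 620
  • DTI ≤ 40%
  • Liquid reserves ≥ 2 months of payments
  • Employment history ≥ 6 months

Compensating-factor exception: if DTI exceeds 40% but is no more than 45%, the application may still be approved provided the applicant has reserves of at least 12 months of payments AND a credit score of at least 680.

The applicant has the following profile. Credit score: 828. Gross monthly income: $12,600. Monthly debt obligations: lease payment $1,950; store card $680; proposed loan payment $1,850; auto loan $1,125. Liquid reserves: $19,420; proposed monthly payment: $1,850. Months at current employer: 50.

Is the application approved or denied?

Denied

Credit score 828 ≥ 620 (meets base)
Total debts = (1,950 + 680 + 1,850 + 1,125) = 5,605. DTI = 5,605/12,600 = 44.5% > 40% — standard DTI limit exceeded.
Liquid reserves cover 19,420/1,850 = 10.5 months — ≥ 2 required
Employment 50 ≥ 6 months
DTI 44.5% is within the 40%–45% exception band; checking compensating factors.
Reserves 10.5 < 12 months; credit score 828 ≥ 680.
Override conditions not both satisfied; exception does not apply.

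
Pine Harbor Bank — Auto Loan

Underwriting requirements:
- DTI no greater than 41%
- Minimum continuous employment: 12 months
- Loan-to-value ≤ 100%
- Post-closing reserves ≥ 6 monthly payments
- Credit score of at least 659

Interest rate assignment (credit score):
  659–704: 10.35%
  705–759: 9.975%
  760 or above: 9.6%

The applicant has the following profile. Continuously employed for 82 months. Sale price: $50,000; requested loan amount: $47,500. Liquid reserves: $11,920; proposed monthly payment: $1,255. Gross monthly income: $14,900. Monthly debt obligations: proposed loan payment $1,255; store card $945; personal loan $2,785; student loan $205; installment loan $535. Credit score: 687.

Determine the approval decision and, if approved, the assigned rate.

Credit score 687 ≥ 659 (meets minimum)
Employment 82 ≥ 12 months
Liquid reserves cover 11,920/1,255 = 9.5 months — ≥ 6 required
Loan-to-value = 47,500/50,000 = 95% — pass (100% max)
Total monthly debts = (1,255 + 945 + 2,785 + 205 + 535) = 5,725. DTI: 5,725 ÷ 14,900 = 38.4%, within the 41% cap
All requirements met. Score 687 falls in the 659–704 tier → 10.35%.

Approved at 10.35%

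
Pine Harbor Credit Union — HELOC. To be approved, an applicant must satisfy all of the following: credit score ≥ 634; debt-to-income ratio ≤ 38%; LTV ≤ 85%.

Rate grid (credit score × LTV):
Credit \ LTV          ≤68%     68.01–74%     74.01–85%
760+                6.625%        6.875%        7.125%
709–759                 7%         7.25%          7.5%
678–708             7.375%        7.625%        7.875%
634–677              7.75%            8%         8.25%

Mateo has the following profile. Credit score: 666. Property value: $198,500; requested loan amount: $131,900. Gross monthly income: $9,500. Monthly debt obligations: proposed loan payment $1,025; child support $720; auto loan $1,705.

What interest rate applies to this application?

7.75%

Credit score 666 ≥ 634; Total monthly debts = (1,025 + 720 + 1,705) = 3,450. DTI = 3,450/9,500 = 36.3% ≤ 38%
LTV = 131,900/198,500 = 66.4% ≤ 85%
Score 666 is in the 634–677 band; LTV 66.4% is in the ≤68% band → 7.75%.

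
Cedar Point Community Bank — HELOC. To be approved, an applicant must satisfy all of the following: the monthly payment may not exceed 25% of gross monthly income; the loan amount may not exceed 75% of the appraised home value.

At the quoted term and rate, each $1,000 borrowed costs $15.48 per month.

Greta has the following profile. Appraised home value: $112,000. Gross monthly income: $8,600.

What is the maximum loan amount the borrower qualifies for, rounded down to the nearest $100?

$84,000

Payment cap: 25% × $8,600 = $2,150/month.
At $15.48 per $1,000, that supports 2,150/15.48 × 1,000 ≈ $138,888 → $138,800.
LTV cap: 75% × $112,000 = $84,000 → $84,000.
Binding constraint: loan-to-value.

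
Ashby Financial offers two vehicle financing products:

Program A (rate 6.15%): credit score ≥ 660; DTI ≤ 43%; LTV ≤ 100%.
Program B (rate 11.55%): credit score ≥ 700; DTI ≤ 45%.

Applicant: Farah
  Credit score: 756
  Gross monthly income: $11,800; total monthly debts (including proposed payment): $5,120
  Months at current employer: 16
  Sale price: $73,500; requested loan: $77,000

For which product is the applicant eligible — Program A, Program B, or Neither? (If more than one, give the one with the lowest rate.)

DTI = 5,120/11,800 = 43.4%.
LTV = 77,000/73,500 = 104.8%.
Program A: score 756 ≥ 660; DTI 43.4% > 43%; LTV 104.8% > 100% → does not qualify.
Program B: score 756 ≥ 700; DTI 43.4% ≤ 45% → qualifies.

Program B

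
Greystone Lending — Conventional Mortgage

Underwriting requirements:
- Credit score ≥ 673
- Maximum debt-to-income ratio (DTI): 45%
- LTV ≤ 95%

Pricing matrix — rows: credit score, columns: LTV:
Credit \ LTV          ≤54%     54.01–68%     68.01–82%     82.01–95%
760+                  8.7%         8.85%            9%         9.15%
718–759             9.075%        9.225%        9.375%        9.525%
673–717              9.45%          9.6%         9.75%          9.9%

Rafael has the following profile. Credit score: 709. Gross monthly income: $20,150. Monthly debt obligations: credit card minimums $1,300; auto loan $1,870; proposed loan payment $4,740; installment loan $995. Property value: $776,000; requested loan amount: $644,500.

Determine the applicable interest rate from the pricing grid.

9.9%

Credit score 709 ≥ 673; Total monthly debts = (1,300 + 1,870 + 4,740 + 995) = 8,905. DTI: 8,905 ÷ 20,150 = 44.2%, within the 45% cap
LTV = 644,500/776,000 = 83.1% ≤ 95%
Row: 709 falls in 673–717. Column: 83.1% falls in 82.01–95%. Rate = 9.9%.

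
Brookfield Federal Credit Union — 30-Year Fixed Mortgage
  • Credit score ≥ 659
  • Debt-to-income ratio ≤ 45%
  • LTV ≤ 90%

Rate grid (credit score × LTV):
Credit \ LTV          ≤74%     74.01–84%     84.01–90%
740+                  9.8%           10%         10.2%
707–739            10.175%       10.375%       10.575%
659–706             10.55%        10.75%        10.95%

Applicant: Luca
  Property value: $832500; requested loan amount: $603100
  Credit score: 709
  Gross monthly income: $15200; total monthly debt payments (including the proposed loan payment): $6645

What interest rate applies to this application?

10.175%

Credit score 709 ≥ 659; DTI: 6,645 ÷ 15,200 = 43.7%, within the 45% cap
Loan-to-value = 603,100/832,500 = 72.4% — pass (90% max)
Score 709 is in the 707–739 band; LTV 72.4% is in the ≤74% band → 10.175%.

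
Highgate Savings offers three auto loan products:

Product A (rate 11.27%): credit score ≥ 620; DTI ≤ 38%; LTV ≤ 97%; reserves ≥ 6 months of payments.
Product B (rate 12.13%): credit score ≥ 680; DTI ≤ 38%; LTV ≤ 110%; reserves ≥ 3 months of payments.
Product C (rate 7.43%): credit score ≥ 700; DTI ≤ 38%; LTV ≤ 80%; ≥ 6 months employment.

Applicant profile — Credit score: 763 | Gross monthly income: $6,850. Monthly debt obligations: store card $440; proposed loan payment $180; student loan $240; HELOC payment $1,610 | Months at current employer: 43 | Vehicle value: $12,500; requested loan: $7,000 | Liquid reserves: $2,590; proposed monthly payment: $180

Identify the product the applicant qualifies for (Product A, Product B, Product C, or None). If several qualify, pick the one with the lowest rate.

Product C

Total debts = (440 + 180 + 240 + 1,610) = 2,470; DTI = 2,470/6,850 = 36.1%.
LTV = 7,000/12,500 = 56%.
Reserves = 2,590/180 = 14.4 months.
Product A: score 763 ≥ 620; DTI 36.1% ≤ 38%; LTV 56% ≤ 97%; reserves 14.4 ≥ 6 mo → qualifies.
Product B: score 763 ≥ 680; DTI 36.1% ≤ 38%; LTV 56% ≤ 110%; reserves 14.4 ≥ 3 mo → qualifies.
Product C: score 763 ≥ 700; DTI 36.1% ≤ 38%; LTV 56% ≤ 80%; employment 43 ≥ 6 mo → qualifies.
Qualifying: Product A, Product B, Product C. Lowest rate is 7.43% → Product C.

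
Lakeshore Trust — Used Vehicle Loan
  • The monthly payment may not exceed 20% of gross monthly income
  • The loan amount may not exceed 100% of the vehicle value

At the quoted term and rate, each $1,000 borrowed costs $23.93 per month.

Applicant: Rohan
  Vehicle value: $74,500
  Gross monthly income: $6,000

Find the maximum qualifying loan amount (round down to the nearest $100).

Payment cap: 20% × $6,000 = $1,200/month.
At $23.93 per $1,000, that supports 1,200/23.93 × 1,000 ≈ $50,146 → $50,100.
LTV cap: 100% × $74,500 = $74,500 → $74,500.
Binding constraint: payment-to-income.

$50,100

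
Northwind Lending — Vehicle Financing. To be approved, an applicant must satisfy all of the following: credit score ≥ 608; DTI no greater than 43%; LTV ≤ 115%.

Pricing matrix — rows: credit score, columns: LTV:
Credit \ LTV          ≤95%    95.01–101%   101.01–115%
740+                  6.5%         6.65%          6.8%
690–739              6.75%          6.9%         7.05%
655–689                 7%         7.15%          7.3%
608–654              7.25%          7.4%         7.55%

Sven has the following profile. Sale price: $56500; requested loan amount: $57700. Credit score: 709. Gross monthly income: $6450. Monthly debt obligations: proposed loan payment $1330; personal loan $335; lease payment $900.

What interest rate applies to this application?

Credit score 709 ≥ 608; Total monthly debts = (1,330 + 335 + 900) = 2,565. DTI: 2,565 ÷ 6,450 = 39.8%, within the 43% cap
LTV: 57,700 ÷ 56,500 = 102.1%, within 115% cap
Credit 709 → row 690–739; LTV 102.1% → column 101.01–115%. Grid cell → 7.05%.

7.05%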